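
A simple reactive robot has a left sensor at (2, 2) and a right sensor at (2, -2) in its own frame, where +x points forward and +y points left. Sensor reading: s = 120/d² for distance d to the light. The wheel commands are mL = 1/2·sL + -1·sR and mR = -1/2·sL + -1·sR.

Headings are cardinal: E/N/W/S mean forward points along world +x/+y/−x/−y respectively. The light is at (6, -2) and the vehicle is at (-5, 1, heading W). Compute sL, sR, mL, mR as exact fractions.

left sensor world pos  = (-7, -1); dL² = 170
right sensor world pos = (-7, 3); dR² = 194
sL = 120/170 = 12/17
sR = 120/194 = 60/97
mL = 1/2·sL + -1·sR = -438/1649
mR = -1/2·sL + -1·sR = -1602/1649

12/17 60/97 -438/1649 -1602/1649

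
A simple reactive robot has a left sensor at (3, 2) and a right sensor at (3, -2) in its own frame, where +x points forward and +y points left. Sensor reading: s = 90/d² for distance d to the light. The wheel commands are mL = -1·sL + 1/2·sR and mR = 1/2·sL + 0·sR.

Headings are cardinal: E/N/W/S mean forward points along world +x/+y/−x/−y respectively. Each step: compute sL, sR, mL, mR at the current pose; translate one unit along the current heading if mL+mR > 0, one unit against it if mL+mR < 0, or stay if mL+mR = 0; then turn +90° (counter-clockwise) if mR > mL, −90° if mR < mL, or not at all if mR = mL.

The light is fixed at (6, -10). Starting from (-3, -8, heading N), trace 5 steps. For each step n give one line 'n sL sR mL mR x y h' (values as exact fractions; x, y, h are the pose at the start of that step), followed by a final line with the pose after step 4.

n=0: pose=(-3,-8,N); sL=45/73, sR=45/37; mL=-45/5402, mR=45/146; mL+mR=810/2701 → advance +1; mR−mL=855/2701 → turn +1·90°
n=1: pose=(-3,-7,W); sL=18/29, sR=90/169; mL=-1737/4901, mR=9/29; mL+mR=-216/4901 → advance -1; mR−mL=3258/4901 → turn +1·90°
n=2: pose=(-2,-7,S); sL=5/2, sR=9/10; mL=-41/20, mR=5/4; mL+mR=-4/5 → advance -1; mR−mL=33/10 → turn +1·90°
n=3: pose=(-2,-6,E); sL=90/61, sR=90/29; mL=135/1769, mR=45/61; mL+mR=1440/1769 → advance +1; mR−mL=1170/1769 → turn +1·90°
n=4: pose=(-1,-6,N); sL=9/13, sR=45/37; mL=-81/962, mR=9/26; mL+mR=126/481 → advance +1; mR−mL=207/481 → turn +1·90°

0 45/73 45/37 -45/5402 45/146 -3 -8 N
1 18/29 90/169 -1737/4901 9/29 -3 -7 W
2 5/2 9/10 -41/20 5/4 -2 -7 S
3 90/61 90/29 135/1769 45/61 -2 -6 E
4 9/13 45/37 -81/962 9/26 -1 -6 N
final -1 -5 W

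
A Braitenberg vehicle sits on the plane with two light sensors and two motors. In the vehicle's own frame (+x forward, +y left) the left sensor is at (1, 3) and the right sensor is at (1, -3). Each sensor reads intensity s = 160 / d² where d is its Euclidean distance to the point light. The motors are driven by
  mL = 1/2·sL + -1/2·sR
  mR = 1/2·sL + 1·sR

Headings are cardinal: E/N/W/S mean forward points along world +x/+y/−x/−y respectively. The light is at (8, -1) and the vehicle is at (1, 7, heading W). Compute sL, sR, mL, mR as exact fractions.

left sensor world pos  = (0, 4); dL² = 89
right sensor world pos = (0, 10); dR² = 185
sL = 160/89 = 160/89
sR = 160/185 = 32/37
mL = 1/2·sL + -1/2·sR = 1536/3293
mR = 1/2·sL + 1·sR = 5808/3293

160/89 32/37 1536/3293 5808/3293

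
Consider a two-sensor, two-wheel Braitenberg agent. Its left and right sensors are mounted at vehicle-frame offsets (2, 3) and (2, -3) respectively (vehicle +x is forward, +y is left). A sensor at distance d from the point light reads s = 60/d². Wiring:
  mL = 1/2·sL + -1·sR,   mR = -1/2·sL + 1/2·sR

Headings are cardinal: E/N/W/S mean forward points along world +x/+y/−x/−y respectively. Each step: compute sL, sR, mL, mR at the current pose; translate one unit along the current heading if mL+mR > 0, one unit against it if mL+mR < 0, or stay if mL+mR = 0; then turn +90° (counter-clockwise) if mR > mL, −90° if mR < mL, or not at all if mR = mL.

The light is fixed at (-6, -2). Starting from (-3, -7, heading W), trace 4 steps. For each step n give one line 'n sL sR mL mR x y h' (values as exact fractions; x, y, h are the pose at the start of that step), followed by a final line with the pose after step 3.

n=0: pose=(-3,-7,W); sL=12/13, sR=12; mL=-150/13, mR=72/13; mL+mR=-6 → advance -1; mR−mL=222/13 → turn +1·90°
n=1: pose=(-2,-7,S); sL=30/49, sR=6/5; mL=-219/245, mR=72/245; mL+mR=-3/5 → advance -1; mR−mL=291/245 → turn +1·90°
n=2: pose=(-2,-6,E); sL=60/37, sR=12/17; mL=66/629, mR=-288/629; mL+mR=-6/17 → advance -1; mR−mL=-354/629 → turn -1·90°
n=3: pose=(-3,-6,S); sL=5/6, sR=5/3; mL=-5/4, mR=5/12; mL+mR=-5/6 → advance -1; mR−mL=5/3 → turn +1·90°

0 12/13 12 -150/13 72/13 -3 -7 W
1 30/49 6/5 -219/245 72/245 -2 -7 S
2 60/37 12/17 66/629 -288/629 -2 -6 E
3 5/6 5/3 -5/4 5/12 -3 -6 S
final -3 -5 E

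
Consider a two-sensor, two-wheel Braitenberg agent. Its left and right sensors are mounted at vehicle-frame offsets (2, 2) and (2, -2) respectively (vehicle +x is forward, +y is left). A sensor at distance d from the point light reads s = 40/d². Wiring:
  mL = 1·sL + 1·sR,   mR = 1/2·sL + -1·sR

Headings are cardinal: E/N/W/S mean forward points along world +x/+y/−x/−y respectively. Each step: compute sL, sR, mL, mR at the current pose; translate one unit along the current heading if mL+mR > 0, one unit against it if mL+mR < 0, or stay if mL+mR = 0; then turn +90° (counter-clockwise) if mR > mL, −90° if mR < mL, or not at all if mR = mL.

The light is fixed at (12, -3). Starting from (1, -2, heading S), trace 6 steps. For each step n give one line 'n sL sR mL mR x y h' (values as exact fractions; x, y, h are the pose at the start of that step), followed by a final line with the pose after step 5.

n=0: pose=(1,-2,S); sL=20/41, sR=4/17; mL=504/697, mR=6/697; mL+mR=30/41 → advance +1; mR−mL=-498/697 → turn -1·90°
n=1: pose=(1,-3,W); sL=40/173, sR=40/173; mL=80/173, mR=-20/173; mL+mR=60/173 → advance +1; mR−mL=-100/173 → turn -1·90°
n=2: pose=(0,-3,N); sL=1/5, sR=5/13; mL=38/65, mR=-37/130; mL+mR=3/10 → advance +1; mR−mL=-113/130 → turn -1·90°
n=3: pose=(0,-2,E); sL=40/109, sR=40/101; mL=8400/11009, mR=-2340/11009; mL+mR=60/109 → advance +1; mR−mL=-10740/11009 → turn -1·90°
n=4: pose=(1,-2,S); sL=20/41, sR=4/17; mL=504/697, mR=6/697; mL+mR=30/41 → advance +1; mR−mL=-498/697 → turn -1·90°
n=5: pose=(1,-3,W); sL=40/173, sR=40/173; mL=80/173, mR=-20/173; mL+mR=60/173 → advance +1; mR−mL=-100/173 → turn -1·90°

0 20/41 4/17 504/697 6/697 1 -2 S
1 40/173 40/173 80/173 -20/173 1 -3 W
2 1/5 5/13 38/65 -37/130 0 -3 N
3 40/109 40/101 8400/11009 -2340/11009 0 -2 E
4 20/41 4/17 504/697 6/697 1 -2 S
5 40/173 40/173 80/173 -20/173 1 -3 W
final 0 -3 N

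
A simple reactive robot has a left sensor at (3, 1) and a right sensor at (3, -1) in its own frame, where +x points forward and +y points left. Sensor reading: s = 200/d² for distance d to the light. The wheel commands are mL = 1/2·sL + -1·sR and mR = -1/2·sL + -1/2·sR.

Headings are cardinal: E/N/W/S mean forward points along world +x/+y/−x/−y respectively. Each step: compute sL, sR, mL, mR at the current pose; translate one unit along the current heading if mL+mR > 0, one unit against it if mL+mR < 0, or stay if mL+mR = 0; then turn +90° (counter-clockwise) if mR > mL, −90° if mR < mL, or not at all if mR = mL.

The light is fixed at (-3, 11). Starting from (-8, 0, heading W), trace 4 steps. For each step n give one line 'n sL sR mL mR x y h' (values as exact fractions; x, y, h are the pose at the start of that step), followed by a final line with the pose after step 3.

0 25/26 50/41 -1575/2132 -2325/2132 -8 0 W
1 200/89 200/73 -10500/6497 -16200/6497 -7 0 N
2 100/61 20/17 -370/1037 -1460/1037 -7 -1 E
3 200/241 200/261 -22100/62901 -50200/62901 -8 -1 S
final -8 0 W

n=0: pose=(-8,0,W); sL=25/26, sR=50/41; mL=-1575/2132, mR=-2325/2132; mL+mR=-75/41 → advance -1; mR−mL=-375/1066 → turn -1·90°
n=1: pose=(-7,0,N); sL=200/89, sR=200/73; mL=-10500/6497, mR=-16200/6497; mL+mR=-300/73 → advance -1; mR−mL=-5700/6497 → turn -1·90°
n=2: pose=(-7,-1,E); sL=100/61, sR=20/17; mL=-370/1037, mR=-1460/1037; mL+mR=-30/17 → advance -1; mR−mL=-1090/1037 → turn -1·90°
n=3: pose=(-8,-1,S); sL=200/241, sR=200/261; mL=-22100/62901, mR=-50200/62901; mL+mR=-100/87 → advance -1; mR−mL=-28100/62901 → turn -1·90°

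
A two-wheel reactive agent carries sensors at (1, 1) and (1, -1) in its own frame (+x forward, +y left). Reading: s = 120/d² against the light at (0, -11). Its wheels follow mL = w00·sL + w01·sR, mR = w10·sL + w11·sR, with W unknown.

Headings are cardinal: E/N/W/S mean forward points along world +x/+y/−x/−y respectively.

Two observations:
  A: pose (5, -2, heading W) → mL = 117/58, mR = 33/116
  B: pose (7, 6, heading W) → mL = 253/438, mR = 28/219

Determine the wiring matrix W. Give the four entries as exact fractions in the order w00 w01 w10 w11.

1 1/2 -1/2 1

obs A: pose=(5,-2,W) → sL=3/2, sR=30/29, mL=117/58, mR=33/116
obs B: pose=(7,6,W) → sL=30/73, sR=1/3, mL=253/438, mR=28/219
sensor matrix S = [[3/2, 30/29], [30/73, 1/3]]; det S = 317/4234
solve [mL_A; mL_B] = S·[w00; w01] and [mR_A; mR_B] = S·[w10; w11]:
  w00 = 1, w01 = 1/2, w10 = -1/2, w11 = 1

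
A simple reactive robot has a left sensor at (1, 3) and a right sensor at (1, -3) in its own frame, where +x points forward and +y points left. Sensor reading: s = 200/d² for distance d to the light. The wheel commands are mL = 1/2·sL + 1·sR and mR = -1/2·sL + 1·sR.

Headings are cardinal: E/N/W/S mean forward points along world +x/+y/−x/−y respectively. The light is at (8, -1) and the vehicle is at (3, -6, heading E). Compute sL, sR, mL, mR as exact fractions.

10 5/2 15/2 -5/2

left sensor world pos  = (4, -3); dL² = 20
right sensor world pos = (4, -9); dR² = 80
sL = 200/20 = 10
sR = 200/80 = 5/2
mL = 1/2·sL + 1·sR = 15/2
mR = -1/2·sL + 1·sR = -5/2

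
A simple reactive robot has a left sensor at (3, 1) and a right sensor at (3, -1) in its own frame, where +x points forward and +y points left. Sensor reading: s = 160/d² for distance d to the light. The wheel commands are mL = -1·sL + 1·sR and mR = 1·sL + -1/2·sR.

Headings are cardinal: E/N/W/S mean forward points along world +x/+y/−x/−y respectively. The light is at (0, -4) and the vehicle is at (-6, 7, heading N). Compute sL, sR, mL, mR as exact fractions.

32/49 160/221 768/10829 3152/10829

left sensor world pos  = (-7, 10); dL² = 245
right sensor world pos = (-5, 10); dR² = 221
sL = 160/245 = 32/49
sR = 160/221 = 160/221
mL = -1·sL + 1·sR = 768/10829
mR = 1·sL + -1/2·sR = 3152/10829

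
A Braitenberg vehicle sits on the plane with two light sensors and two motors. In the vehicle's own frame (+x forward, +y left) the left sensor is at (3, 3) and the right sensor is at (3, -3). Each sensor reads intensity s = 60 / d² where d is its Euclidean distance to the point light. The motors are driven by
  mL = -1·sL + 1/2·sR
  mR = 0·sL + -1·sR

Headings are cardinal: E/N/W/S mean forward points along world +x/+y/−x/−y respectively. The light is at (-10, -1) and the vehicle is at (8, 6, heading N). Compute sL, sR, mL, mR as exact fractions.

12/65 60/541 -4542/35165 -60/541

left sensor world pos  = (5, 9); dL² = 325
right sensor world pos = (11, 9); dR² = 541
sL = 60/325 = 12/65
sR = 60/541 = 60/541
mL = -1·sL + 1/2·sR = -4542/35165
mR = 0·sL + -1·sR = -60/541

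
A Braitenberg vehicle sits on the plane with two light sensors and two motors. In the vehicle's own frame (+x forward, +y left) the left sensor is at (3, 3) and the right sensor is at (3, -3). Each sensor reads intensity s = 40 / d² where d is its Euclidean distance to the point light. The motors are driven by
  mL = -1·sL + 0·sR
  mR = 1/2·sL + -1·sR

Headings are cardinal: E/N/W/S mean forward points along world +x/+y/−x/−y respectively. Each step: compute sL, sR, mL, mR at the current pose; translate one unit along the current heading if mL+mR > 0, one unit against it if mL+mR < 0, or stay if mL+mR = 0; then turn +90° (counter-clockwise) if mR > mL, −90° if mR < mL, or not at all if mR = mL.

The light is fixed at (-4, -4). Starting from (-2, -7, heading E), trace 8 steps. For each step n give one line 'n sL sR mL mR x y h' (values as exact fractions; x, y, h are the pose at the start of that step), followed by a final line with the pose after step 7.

n=0: pose=(-2,-7,E); sL=8/5, sR=40/61; mL=-8/5, mR=44/305; mL+mR=-444/305 → advance -1; mR−mL=532/305 → turn +1·90°
n=1: pose=(-3,-7,N); sL=10, sR=5/2; mL=-10, mR=5/2; mL+mR=-15/2 → advance -1; mR−mL=25/2 → turn +1·90°
n=2: pose=(-3,-8,W); sL=40/53, sR=8; mL=-40/53, mR=-404/53; mL+mR=-444/53 → advance -1; mR−mL=-364/53 → turn -1·90°
n=3: pose=(-2,-8,N); sL=20, sR=20/13; mL=-20, mR=110/13; mL+mR=-150/13 → advance -1; mR−mL=370/13 → turn +1·90°
n=4: pose=(-2,-9,W); sL=8/13, sR=8; mL=-8/13, mR=-100/13; mL+mR=-108/13 → advance -1; mR−mL=-92/13 → turn -1·90°
n=5: pose=(-1,-9,N); sL=10, sR=1; mL=-10, mR=4; mL+mR=-6 → advance -1; mR−mL=14 → turn +1·90°
n=6: pose=(-1,-10,W); sL=40/81, sR=40/9; mL=-40/81, mR=-340/81; mL+mR=-380/81 → advance -1; mR−mL=-100/27 → turn -1·90°
n=7: pose=(0,-10,N); sL=4, sR=20/29; mL=-4, mR=38/29; mL+mR=-78/29 → advance -1; mR−mL=154/29 → turn +1·90°

0 8/5 40/61 -8/5 44/305 -2 -7 E
1 10 5/2 -10 5/2 -3 -7 N
2 40/53 8 -40/53 -404/53 -3 -8 W
3 20 20/13 -20 110/13 -2 -8 N
4 8/13 8 -8/13 -100/13 -2 -9 W
5 10 1 -10 4 -1 -9 N
6 40/81 40/9 -40/81 -340/81 -1 -10 W
7 4 20/29 -4 38/29 0 -10 N
final 0 -11 W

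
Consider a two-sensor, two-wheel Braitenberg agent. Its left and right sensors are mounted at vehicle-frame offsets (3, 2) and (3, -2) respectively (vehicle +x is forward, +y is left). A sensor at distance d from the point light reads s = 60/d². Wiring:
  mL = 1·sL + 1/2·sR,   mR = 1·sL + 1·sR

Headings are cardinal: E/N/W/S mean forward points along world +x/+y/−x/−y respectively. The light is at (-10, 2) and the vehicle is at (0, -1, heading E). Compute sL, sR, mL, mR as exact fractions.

left sensor world pos  = (3, 1); dL² = 170
right sensor world pos = (3, -3); dR² = 194
sL = 60/170 = 6/17
sR = 60/194 = 30/97
mL = 1·sL + 1/2·sR = 837/1649
mR = 1·sL + 1·sR = 1092/1649

6/17 30/97 837/1649 1092/1649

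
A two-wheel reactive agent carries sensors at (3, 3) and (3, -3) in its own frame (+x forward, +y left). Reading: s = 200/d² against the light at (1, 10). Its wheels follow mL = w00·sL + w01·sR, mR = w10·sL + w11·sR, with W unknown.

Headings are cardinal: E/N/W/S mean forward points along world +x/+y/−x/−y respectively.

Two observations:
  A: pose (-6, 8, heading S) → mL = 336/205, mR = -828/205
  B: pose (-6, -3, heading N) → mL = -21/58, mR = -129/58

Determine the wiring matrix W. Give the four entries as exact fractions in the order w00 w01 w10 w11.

1/2 -1/2 -1/2 -1

obs A: pose=(-6,8,S) → sL=200/41, sR=8/5, mL=336/205, mR=-828/205
obs B: pose=(-6,-3,N) → sL=1, sR=50/29, mL=-21/58, mR=-129/58
sensor matrix S = [[200/41, 8/5], [1, 50/29]]; det S = 40488/5945
solve [mL_A; mL_B] = S·[w00; w01] and [mR_A; mR_B] = S·[w10; w11]:
  w00 = 1/2, w01 = -1/2, w10 = -1/2, w11 = -1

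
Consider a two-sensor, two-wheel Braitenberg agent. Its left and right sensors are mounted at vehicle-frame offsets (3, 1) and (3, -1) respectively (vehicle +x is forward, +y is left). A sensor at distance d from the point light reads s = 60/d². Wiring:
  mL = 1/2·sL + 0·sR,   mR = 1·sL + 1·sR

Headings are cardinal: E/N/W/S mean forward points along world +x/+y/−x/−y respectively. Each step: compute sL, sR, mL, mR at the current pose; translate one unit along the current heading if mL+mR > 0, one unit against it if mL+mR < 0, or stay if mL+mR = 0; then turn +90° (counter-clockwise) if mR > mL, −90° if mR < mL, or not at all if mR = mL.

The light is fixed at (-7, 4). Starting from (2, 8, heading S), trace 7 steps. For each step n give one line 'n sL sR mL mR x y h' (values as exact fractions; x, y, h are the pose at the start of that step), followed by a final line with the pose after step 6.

n=0: pose=(2,8,S); sL=60/101, sR=12/13; mL=30/101, mR=1992/1313; mL+mR=2382/1313 → advance +1; mR−mL=1602/1313 → turn +1·90°
n=1: pose=(2,7,E); sL=3/8, sR=15/37; mL=3/16, mR=231/296; mL+mR=573/592 → advance +1; mR−mL=351/592 → turn +1·90°
n=2: pose=(3,7,N); sL=20/39, sR=60/157; mL=10/39, mR=5480/6123; mL+mR=2350/2041 → advance +1; mR−mL=3910/6123 → turn +1·90°
n=3: pose=(3,8,W); sL=30/29, sR=30/37; mL=15/29, mR=1980/1073; mL+mR=2535/1073 → advance +1; mR−mL=1425/1073 → turn +1·90°
n=4: pose=(2,8,S); sL=60/101, sR=12/13; mL=30/101, mR=1992/1313; mL+mR=2382/1313 → advance +1; mR−mL=1602/1313 → turn +1·90°
n=5: pose=(2,7,E); sL=3/8, sR=15/37; mL=3/16, mR=231/296; mL+mR=573/592 → advance +1; mR−mL=351/592 → turn +1·90°
n=6: pose=(3,7,N); sL=20/39, sR=60/157; mL=10/39, mR=5480/6123; mL+mR=2350/2041 → advance +1; mR−mL=3910/6123 → turn +1·90°

0 60/101 12/13 30/101 1992/1313 2 8 S
1 3/8 15/37 3/16 231/296 2 7 E
2 20/39 60/157 10/39 5480/6123 3 7 N
3 30/29 30/37 15/29 1980/1073 3 8 W
4 60/101 12/13 30/101 1992/1313 2 8 S
5 3/8 15/37 3/16 231/296 2 7 E
6 20/39 60/157 10/39 5480/6123 3 7 N
final 3 8 W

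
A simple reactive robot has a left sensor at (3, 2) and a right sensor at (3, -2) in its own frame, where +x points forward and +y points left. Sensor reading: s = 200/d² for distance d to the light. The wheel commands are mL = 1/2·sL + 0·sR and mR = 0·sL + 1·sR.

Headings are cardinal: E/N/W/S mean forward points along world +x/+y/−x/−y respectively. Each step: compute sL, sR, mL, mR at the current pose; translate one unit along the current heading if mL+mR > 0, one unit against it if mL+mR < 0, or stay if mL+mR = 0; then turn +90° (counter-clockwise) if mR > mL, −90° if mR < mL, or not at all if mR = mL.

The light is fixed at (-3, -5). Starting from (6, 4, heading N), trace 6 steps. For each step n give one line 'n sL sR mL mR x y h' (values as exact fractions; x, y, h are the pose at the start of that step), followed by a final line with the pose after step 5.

0 200/193 40/53 100/193 40/53 6 4 N
1 2 10/9 1 10/9 6 5 W
2 200/149 40/17 100/149 40/17 5 5 S
3 100/121 20/17 50/121 20/17 5 4 E
4 200/193 40/53 100/193 40/53 6 4 N
5 2 10/9 1 10/9 6 5 W
final 5 5 S

n=0: pose=(6,4,N); sL=200/193, sR=40/53; mL=100/193, mR=40/53; mL+mR=13020/10229 → advance +1; mR−mL=2420/10229 → turn +1·90°
n=1: pose=(6,5,W); sL=2, sR=10/9; mL=1, mR=10/9; mL+mR=19/9 → advance +1; mR−mL=1/9 → turn +1·90°
n=2: pose=(5,5,S); sL=200/149, sR=40/17; mL=100/149, mR=40/17; mL+mR=7660/2533 → advance +1; mR−mL=4260/2533 → turn +1·90°
n=3: pose=(5,4,E); sL=100/121, sR=20/17; mL=50/121, mR=20/17; mL+mR=3270/2057 → advance +1; mR−mL=1570/2057 → turn +1·90°
n=4: pose=(6,4,N); sL=200/193, sR=40/53; mL=100/193, mR=40/53; mL+mR=13020/10229 → advance +1; mR−mL=2420/10229 → turn +1·90°
n=5: pose=(6,5,W); sL=2, sR=10/9; mL=1, mR=10/9; mL+mR=19/9 → advance +1; mR−mL=1/9 → turn +1·90°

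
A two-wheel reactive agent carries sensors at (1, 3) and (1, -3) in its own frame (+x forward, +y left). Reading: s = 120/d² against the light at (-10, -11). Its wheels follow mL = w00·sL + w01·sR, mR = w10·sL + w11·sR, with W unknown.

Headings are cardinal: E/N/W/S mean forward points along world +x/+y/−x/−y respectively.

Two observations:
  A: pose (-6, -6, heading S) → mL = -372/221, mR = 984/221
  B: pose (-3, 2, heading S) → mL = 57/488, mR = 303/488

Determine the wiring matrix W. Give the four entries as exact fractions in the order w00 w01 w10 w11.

obs A: pose=(-6,-6,S) → sL=24/13, sR=120/17, mL=-372/221, mR=984/221
obs B: pose=(-3,2,S) → sL=30/61, sR=3/4, mL=57/488, mR=303/488
sensor matrix S = [[24/13, 120/17], [30/61, 3/4]]; det S = -28134/13481
solve [mL_A; mL_B] = S·[w00; w01] and [mR_A; mR_B] = S·[w10; w11]:
  w00 = 1, w01 = -1/2, w10 = 1/2, w11 = 1/2

1 -1/2 1/2 1/2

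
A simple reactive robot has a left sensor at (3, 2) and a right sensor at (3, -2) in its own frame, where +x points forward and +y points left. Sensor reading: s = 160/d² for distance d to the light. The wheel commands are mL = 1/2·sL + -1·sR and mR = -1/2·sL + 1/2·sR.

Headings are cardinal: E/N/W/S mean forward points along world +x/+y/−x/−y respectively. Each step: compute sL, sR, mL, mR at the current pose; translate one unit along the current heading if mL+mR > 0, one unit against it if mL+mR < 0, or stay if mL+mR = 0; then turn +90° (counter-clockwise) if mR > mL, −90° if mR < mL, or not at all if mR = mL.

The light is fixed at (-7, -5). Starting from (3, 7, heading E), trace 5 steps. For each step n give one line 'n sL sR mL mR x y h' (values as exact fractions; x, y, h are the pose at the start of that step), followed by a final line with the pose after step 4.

0 32/73 160/269 -7376/19637 1536/19637 3 7 E
1 80/137 80/173 -4040/23701 -1440/23701 2 7 N
2 160/117 32/41 -464/4797 -1408/4797 2 6 W
3 8/13 8/17 -36/221 -16/221 3 6 N
4 160/113 160/193 -2640/21809 -6400/21809 3 5 W
final 4 5 N

n=0: pose=(3,7,E); sL=32/73, sR=160/269; mL=-7376/19637, mR=1536/19637; mL+mR=-80/269 → advance -1; mR−mL=8912/19637 → turn +1·90°
n=1: pose=(2,7,N); sL=80/137, sR=80/173; mL=-4040/23701, mR=-1440/23701; mL+mR=-40/173 → advance -1; mR−mL=2600/23701 → turn +1·90°
n=2: pose=(2,6,W); sL=160/117, sR=32/41; mL=-464/4797, mR=-1408/4797; mL+mR=-16/41 → advance -1; mR−mL=-944/4797 → turn -1·90°
n=3: pose=(3,6,N); sL=8/13, sR=8/17; mL=-36/221, mR=-16/221; mL+mR=-4/17 → advance -1; mR−mL=20/221 → turn +1·90°
n=4: pose=(3,5,W); sL=160/113, sR=160/193; mL=-2640/21809, mR=-6400/21809; mL+mR=-80/193 → advance -1; mR−mL=-3760/21809 → turn -1·90°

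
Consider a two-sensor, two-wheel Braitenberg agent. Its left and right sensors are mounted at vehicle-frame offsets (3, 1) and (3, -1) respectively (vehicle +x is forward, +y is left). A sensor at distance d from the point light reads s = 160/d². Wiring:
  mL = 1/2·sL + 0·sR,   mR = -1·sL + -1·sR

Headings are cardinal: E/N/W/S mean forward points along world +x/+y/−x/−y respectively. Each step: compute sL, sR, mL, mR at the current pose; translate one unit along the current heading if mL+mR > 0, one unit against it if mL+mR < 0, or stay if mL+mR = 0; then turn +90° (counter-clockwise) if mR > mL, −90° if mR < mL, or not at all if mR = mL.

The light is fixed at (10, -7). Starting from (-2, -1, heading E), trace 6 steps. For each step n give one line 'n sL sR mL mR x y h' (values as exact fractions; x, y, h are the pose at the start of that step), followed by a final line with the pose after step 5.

0 16/13 80/53 8/13 -1888/689 -2 -1 E
1 160/153 32/41 80/153 -11456/6273 -3 -1 S
2 40/73 1/2 20/73 -153/146 -3 0 W
3 160/269 160/221 80/269 -78400/59449 -2 0 N
4 16/13 80/53 8/13 -1888/689 -2 -1 E
5 160/153 32/41 80/153 -11456/6273 -3 -1 S
final -3 0 W

n=0: pose=(-2,-1,E); sL=16/13, sR=80/53; mL=8/13, mR=-1888/689; mL+mR=-1464/689 → advance -1; mR−mL=-2312/689 → turn -1·90°
n=1: pose=(-3,-1,S); sL=160/153, sR=32/41; mL=80/153, mR=-11456/6273; mL+mR=-8176/6273 → advance -1; mR−mL=-4912/2091 → turn -1·90°
n=2: pose=(-3,0,W); sL=40/73, sR=1/2; mL=20/73, mR=-153/146; mL+mR=-113/146 → advance -1; mR−mL=-193/146 → turn -1·90°
n=3: pose=(-2,0,N); sL=160/269, sR=160/221; mL=80/269, mR=-78400/59449; mL+mR=-60720/59449 → advance -1; mR−mL=-96080/59449 → turn -1·90°
n=4: pose=(-2,-1,E); sL=16/13, sR=80/53; mL=8/13, mR=-1888/689; mL+mR=-1464/689 → advance -1; mR−mL=-2312/689 → turn -1·90°
n=5: pose=(-3,-1,S); sL=160/153, sR=32/41; mL=80/153, mR=-11456/6273; mL+mR=-8176/6273 → advance -1; mR−mL=-4912/2091 → turn -1·90°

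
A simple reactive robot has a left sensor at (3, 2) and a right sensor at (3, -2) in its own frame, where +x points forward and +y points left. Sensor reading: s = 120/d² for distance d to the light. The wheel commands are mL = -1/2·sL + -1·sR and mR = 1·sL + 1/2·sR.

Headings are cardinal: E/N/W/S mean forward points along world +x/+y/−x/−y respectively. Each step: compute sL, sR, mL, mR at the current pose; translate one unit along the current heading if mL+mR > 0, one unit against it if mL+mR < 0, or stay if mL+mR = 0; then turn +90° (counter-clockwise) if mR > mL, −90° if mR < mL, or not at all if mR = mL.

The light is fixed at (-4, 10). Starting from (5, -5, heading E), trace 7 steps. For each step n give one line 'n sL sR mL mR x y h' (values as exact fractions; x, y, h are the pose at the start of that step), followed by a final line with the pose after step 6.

n=0: pose=(5,-5,E); sL=120/313, sR=120/433; mL=-63540/135529, mR=70740/135529; mL+mR=7200/135529 → advance +1; mR−mL=134280/135529 → turn +1·90°
n=1: pose=(6,-5,N); sL=15/26, sR=5/12; mL=-55/78, mR=245/312; mL+mR=25/312 → advance +1; mR−mL=155/104 → turn +1·90°
n=2: pose=(6,-4,W); sL=24/61, sR=120/193; mL=-9636/11773, mR=8292/11773; mL+mR=-1344/11773 → advance -1; mR−mL=17928/11773 → turn +1·90°
n=3: pose=(7,-4,S); sL=60/229, sR=12/37; mL=-3858/8473, mR=3594/8473; mL+mR=-264/8473 → advance -1; mR−mL=7452/8473 → turn +1·90°
n=4: pose=(7,-3,E); sL=120/317, sR=120/421; mL=-63300/133457, mR=69540/133457; mL+mR=6240/133457 → advance +1; mR−mL=132840/133457 → turn +1·90°
n=5: pose=(8,-3,N); sL=3/5, sR=15/37; mL=-261/370, mR=297/370; mL+mR=18/185 → advance +1; mR−mL=279/185 → turn +1·90°
n=6: pose=(8,-2,W); sL=120/277, sR=120/181; mL=-44100/50137, mR=38340/50137; mL+mR=-5760/50137 → advance -1; mR−mL=82440/50137 → turn +1·90°

0 120/313 120/433 -63540/135529 70740/135529 5 -5 E
1 15/26 5/12 -55/78 245/312 6 -5 N
2 24/61 120/193 -9636/11773 8292/11773 6 -4 W
3 60/229 12/37 -3858/8473 3594/8473 7 -4 S
4 120/317 120/421 -63300/133457 69540/133457 7 -3 E
5 3/5 15/37 -261/370 297/370 8 -3 N
6 120/277 120/181 -44100/50137 38340/50137 8 -2 W
final 9 -2 S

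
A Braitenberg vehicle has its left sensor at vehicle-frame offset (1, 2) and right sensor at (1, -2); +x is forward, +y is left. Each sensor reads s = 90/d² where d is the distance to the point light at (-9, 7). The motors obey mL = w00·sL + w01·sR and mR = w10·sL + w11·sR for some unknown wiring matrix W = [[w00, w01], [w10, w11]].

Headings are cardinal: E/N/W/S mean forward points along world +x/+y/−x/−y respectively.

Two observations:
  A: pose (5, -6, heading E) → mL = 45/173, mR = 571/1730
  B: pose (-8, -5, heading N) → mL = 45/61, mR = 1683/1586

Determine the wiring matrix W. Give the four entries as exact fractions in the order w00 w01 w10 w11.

1 0 1/2 1

obs A: pose=(5,-6,E) → sL=45/173, sR=1/5, mL=45/173, mR=571/1730
obs B: pose=(-8,-5,N) → sL=45/61, sR=9/13, mL=45/61, mR=1683/1586
sensor matrix S = [[45/173, 1/5], [45/61, 9/13]]; det S = 4464/137189
solve [mL_A; mL_B] = S·[w00; w01] and [mR_A; mR_B] = S·[w10; w11]:
  w00 = 1, w01 = 0, w10 = 1/2, w11 = 1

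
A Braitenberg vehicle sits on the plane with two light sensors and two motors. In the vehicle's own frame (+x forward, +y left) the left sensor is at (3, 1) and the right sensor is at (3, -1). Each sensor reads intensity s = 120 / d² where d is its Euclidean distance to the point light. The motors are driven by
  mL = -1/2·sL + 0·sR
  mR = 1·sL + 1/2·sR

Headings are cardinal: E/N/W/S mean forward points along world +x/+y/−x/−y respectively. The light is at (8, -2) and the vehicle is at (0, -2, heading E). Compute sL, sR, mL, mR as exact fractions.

left sensor world pos  = (3, -1); dL² = 26
right sensor world pos = (3, -3); dR² = 26
sL = 120/26 = 60/13
sR = 120/26 = 60/13
mL = -1/2·sL + 0·sR = -30/13
mR = 1·sL + 1/2·sR = 90/13

60/13 60/13 -30/13 90/13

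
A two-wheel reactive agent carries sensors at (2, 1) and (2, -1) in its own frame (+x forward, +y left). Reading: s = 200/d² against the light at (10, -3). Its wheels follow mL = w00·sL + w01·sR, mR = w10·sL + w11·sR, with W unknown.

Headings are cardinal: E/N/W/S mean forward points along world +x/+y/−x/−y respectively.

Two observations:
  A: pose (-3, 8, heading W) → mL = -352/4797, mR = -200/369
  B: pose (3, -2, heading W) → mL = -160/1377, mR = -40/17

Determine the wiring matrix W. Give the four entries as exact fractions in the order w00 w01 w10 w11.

obs A: pose=(-3,8,W) → sL=8/13, sR=200/369, mL=-352/4797, mR=-200/369
obs B: pose=(3,-2,W) → sL=200/81, sR=40/17, mL=-160/1377, mR=-40/17
sensor matrix S = [[8/13, 200/369], [200/81, 40/17]]; det S = 724480/6605469
solve [mL_A; mL_B] = S·[w00; w01] and [mR_A; mR_B] = S·[w10; w11]:
  w00 = -1, w01 = 1, w10 = 0, w11 = -1

-1 1 0 -1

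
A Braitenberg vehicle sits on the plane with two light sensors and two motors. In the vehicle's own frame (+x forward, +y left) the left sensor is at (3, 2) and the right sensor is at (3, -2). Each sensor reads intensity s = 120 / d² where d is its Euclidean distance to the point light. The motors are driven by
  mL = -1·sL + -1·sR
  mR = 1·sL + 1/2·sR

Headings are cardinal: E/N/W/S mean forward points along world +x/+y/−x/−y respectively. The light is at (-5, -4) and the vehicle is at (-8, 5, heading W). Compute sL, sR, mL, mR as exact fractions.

left sensor world pos  = (-11, 3); dL² = 85
right sensor world pos = (-11, 7); dR² = 157
sL = 120/85 = 24/17
sR = 120/157 = 120/157
mL = -1·sL + -1·sR = -5808/2669
mR = 1·sL + 1/2·sR = 4788/2669

24/17 120/157 -5808/2669 4788/2669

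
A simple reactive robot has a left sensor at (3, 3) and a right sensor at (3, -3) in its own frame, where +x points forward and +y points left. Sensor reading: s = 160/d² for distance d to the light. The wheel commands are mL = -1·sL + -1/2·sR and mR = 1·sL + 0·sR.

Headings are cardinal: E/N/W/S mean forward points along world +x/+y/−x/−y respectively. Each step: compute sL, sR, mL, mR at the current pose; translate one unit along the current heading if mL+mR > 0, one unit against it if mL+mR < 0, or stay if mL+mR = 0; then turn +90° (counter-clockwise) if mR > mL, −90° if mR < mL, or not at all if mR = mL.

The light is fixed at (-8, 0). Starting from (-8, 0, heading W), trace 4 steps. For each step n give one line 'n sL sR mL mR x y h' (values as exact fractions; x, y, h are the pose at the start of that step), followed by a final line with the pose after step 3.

0 80/9 80/9 -40/3 80/9 -8 0 W
1 32/5 160/13 -816/65 32/5 -7 0 S
2 5 8 -9 5 -7 1 E
3 32/5 32/5 -48/5 32/5 -8 1 N
final -8 0 W

n=0: pose=(-8,0,W); sL=80/9, sR=80/9; mL=-40/3, mR=80/9; mL+mR=-40/9 → advance -1; mR−mL=200/9 → turn +1·90°
n=1: pose=(-7,0,S); sL=32/5, sR=160/13; mL=-816/65, mR=32/5; mL+mR=-80/13 → advance -1; mR−mL=1232/65 → turn +1·90°
n=2: pose=(-7,1,E); sL=5, sR=8; mL=-9, mR=5; mL+mR=-4 → advance -1; mR−mL=14 → turn +1·90°
n=3: pose=(-8,1,N); sL=32/5, sR=32/5; mL=-48/5, mR=32/5; mL+mR=-16/5 → advance -1; mR−mL=16 → turn +1·90°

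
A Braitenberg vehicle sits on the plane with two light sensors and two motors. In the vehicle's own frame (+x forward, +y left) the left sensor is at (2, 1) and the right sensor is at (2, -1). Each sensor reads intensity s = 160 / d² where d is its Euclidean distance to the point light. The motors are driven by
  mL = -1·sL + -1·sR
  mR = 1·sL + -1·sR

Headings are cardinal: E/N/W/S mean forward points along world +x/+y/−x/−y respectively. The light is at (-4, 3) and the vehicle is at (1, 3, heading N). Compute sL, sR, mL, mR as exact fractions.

left sensor world pos  = (0, 5); dL² = 20
right sensor world pos = (2, 5); dR² = 40
sL = 160/20 = 8
sR = 160/40 = 4
mL = -1·sL + -1·sR = -12
mR = 1·sL + -1·sR = 4

8 4 -12 4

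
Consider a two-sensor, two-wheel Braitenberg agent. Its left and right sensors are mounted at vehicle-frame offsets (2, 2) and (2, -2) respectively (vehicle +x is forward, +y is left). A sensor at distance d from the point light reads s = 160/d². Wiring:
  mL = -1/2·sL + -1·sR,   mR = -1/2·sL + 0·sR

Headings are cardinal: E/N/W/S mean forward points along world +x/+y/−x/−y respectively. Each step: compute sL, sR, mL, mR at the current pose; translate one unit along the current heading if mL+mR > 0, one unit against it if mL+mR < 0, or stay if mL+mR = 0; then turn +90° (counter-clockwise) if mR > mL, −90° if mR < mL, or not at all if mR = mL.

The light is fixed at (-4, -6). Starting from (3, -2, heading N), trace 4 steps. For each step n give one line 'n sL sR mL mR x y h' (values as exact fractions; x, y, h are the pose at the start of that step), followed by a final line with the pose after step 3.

0 160/61 160/117 -19120/7137 -80/61 3 -2 N
1 80/13 16/5 -408/65 -40/13 3 -3 W
2 160/101 160/37 -19120/3737 -80/101 4 -3 S
3 20/17 20/13 -470/221 -10/17 4 -2 E
final 3 -2 N

n=0: pose=(3,-2,N); sL=160/61, sR=160/117; mL=-19120/7137, mR=-80/61; mL+mR=-28480/7137 → advance -1; mR−mL=160/117 → turn +1·90°
n=1: pose=(3,-3,W); sL=80/13, sR=16/5; mL=-408/65, mR=-40/13; mL+mR=-608/65 → advance -1; mR−mL=16/5 → turn +1·90°
n=2: pose=(4,-3,S); sL=160/101, sR=160/37; mL=-19120/3737, mR=-80/101; mL+mR=-22080/3737 → advance -1; mR−mL=160/37 → turn +1·90°
n=3: pose=(4,-2,E); sL=20/17, sR=20/13; mL=-470/221, mR=-10/17; mL+mR=-600/221 → advance -1; mR−mL=20/13 → turn +1·90°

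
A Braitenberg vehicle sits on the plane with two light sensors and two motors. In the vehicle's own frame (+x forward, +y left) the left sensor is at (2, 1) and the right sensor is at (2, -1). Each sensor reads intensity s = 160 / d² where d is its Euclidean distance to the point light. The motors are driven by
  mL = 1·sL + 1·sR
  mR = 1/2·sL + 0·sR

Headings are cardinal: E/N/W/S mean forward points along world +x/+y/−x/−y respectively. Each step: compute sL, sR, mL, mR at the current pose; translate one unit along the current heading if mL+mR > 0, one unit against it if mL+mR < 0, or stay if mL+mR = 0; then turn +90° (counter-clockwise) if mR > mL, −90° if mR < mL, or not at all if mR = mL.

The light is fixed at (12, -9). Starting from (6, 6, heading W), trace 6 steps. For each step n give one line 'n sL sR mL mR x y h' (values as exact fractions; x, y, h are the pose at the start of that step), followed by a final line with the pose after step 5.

n=0: pose=(6,6,W); sL=8/13, sR=1/2; mL=29/26, mR=4/13; mL+mR=37/26 → advance +1; mR−mL=-21/26 → turn -1·90°
n=1: pose=(5,6,N); sL=160/353, sR=32/65; mL=21696/22945, mR=80/353; mL+mR=26896/22945 → advance +1; mR−mL=-16496/22945 → turn -1·90°
n=2: pose=(5,7,E); sL=80/157, sR=16/25; mL=4512/3925, mR=40/157; mL+mR=5512/3925 → advance +1; mR−mL=-3512/3925 → turn -1·90°
n=3: pose=(6,7,S); sL=160/221, sR=32/49; mL=14912/10829, mR=80/221; mL+mR=18832/10829 → advance +1; mR−mL=-10992/10829 → turn -1·90°
n=4: pose=(6,6,W); sL=8/13, sR=1/2; mL=29/26, mR=4/13; mL+mR=37/26 → advance +1; mR−mL=-21/26 → turn -1·90°
n=5: pose=(5,6,N); sL=160/353, sR=32/65; mL=21696/22945, mR=80/353; mL+mR=26896/22945 → advance +1; mR−mL=-16496/22945 → turn -1·90°

0 8/13 1/2 29/26 4/13 6 6 W
1 160/353 32/65 21696/22945 80/353 5 6 N
2 80/157 16/25 4512/3925 40/157 5 7 E
3 160/221 32/49 14912/10829 80/221 6 7 S
4 8/13 1/2 29/26 4/13 6 6 W
5 160/353 32/65 21696/22945 80/353 5 6 N
final 5 7 E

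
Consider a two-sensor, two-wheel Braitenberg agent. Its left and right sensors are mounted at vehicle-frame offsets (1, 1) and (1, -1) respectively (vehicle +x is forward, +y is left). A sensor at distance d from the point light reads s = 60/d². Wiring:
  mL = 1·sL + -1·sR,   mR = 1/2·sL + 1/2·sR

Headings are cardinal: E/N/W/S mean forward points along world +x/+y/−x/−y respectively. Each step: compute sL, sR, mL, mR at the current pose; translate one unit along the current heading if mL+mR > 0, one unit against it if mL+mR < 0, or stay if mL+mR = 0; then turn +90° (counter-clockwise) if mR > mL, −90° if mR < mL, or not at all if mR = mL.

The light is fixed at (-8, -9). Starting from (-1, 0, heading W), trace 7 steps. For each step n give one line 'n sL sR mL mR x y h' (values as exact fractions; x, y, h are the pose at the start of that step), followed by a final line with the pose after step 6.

0 3/5 15/34 27/170 177/340 -1 0 W
1 60/113 60/89 -1440/10057 6060/10057 -2 0 S
2 6/13 30/49 -96/637 342/637 -2 -1 E
3 20/39 12/29 112/1131 524/1131 -1 -1 N
4 3/5 15/34 27/170 177/340 -1 0 W
5 60/113 60/89 -1440/10057 6060/10057 -2 0 S
6 6/13 30/49 -96/637 342/637 -2 -1 E
final -1 -1 N

n=0: pose=(-1,0,W); sL=3/5, sR=15/34; mL=27/170, mR=177/340; mL+mR=231/340 → advance +1; mR−mL=123/340 → turn +1·90°
n=1: pose=(-2,0,S); sL=60/113, sR=60/89; mL=-1440/10057, mR=6060/10057; mL+mR=4620/10057 → advance +1; mR−mL=7500/10057 → turn +1·90°
n=2: pose=(-2,-1,E); sL=6/13, sR=30/49; mL=-96/637, mR=342/637; mL+mR=246/637 → advance +1; mR−mL=438/637 → turn +1·90°
n=3: pose=(-1,-1,N); sL=20/39, sR=12/29; mL=112/1131, mR=524/1131; mL+mR=212/377 → advance +1; mR−mL=412/1131 → turn +1·90°
n=4: pose=(-1,0,W); sL=3/5, sR=15/34; mL=27/170, mR=177/340; mL+mR=231/340 → advance +1; mR−mL=123/340 → turn +1·90°
n=5: pose=(-2,0,S); sL=60/113, sR=60/89; mL=-1440/10057, mR=6060/10057; mL+mR=4620/10057 → advance +1; mR−mL=7500/10057 → turn +1·90°
n=6: pose=(-2,-1,E); sL=6/13, sR=30/49; mL=-96/637, mR=342/637; mL+mR=246/637 → advance +1; mR−mL=438/637 → turn +1·90°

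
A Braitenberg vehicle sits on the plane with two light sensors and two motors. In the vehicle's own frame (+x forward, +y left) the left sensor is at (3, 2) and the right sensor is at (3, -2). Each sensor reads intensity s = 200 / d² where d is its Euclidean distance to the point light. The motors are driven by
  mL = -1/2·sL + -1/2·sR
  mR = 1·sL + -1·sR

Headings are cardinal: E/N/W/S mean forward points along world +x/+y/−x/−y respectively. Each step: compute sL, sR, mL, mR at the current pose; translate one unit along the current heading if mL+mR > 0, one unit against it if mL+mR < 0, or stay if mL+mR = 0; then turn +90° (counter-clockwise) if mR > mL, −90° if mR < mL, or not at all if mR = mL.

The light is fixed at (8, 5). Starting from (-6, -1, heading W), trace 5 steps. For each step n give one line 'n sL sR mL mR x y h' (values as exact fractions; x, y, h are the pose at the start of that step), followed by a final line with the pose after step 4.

0 200/353 40/61 -13160/21533 -1920/21533 -6 -1 W
1 100/101 100/153 -12700/15453 5200/15453 -5 -1 S
2 200/109 200/149 -25800/16241 8000/16241 -5 0 E
3 10/13 50/37 -510/481 -280/481 -6 0 N
4 200/353 40/61 -13160/21533 -1920/21533 -6 -1 W
final -5 -1 S

n=0: pose=(-6,-1,W); sL=200/353, sR=40/61; mL=-13160/21533, mR=-1920/21533; mL+mR=-15080/21533 → advance -1; mR−mL=11240/21533 → turn +1·90°
n=1: pose=(-5,-1,S); sL=100/101, sR=100/153; mL=-12700/15453, mR=5200/15453; mL+mR=-2500/5151 → advance -1; mR−mL=17900/15453 → turn +1·90°
n=2: pose=(-5,0,E); sL=200/109, sR=200/149; mL=-25800/16241, mR=8000/16241; mL+mR=-17800/16241 → advance -1; mR−mL=33800/16241 → turn +1·90°
n=3: pose=(-6,0,N); sL=10/13, sR=50/37; mL=-510/481, mR=-280/481; mL+mR=-790/481 → advance -1; mR−mL=230/481 → turn +1·90°
n=4: pose=(-6,-1,W); sL=200/353, sR=40/61; mL=-13160/21533, mR=-1920/21533; mL+mR=-15080/21533 → advance -1; mR−mL=11240/21533 → turn +1·90°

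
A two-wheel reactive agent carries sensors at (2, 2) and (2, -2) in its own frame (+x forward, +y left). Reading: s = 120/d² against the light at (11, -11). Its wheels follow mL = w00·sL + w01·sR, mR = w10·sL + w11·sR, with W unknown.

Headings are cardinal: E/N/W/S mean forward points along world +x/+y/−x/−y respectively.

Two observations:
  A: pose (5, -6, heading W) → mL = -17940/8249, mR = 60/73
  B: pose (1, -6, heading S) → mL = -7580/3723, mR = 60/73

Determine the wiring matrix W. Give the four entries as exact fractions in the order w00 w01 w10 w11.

obs A: pose=(5,-6,W) → sL=120/73, sR=120/113, mL=-17940/8249, mR=60/73
obs B: pose=(1,-6,S) → sL=120/73, sR=40/51, mL=-7580/3723, mR=60/73
sensor matrix S = [[120/73, 120/113], [120/73, 40/51]]; det S = -64000/140233
solve [mL_A; mL_B] = S·[w00; w01] and [mR_A; mR_B] = S·[w10; w11]:
  w00 = -1, w01 = -1/2, w10 = 1/2, w11 = 0

-1 -1/2 1/2 0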